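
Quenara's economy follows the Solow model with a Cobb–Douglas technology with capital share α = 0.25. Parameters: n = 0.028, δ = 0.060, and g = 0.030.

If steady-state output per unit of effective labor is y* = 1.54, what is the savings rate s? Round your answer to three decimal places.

s ≈ 0.431

At the steady state, Δk = 0, so s·k^α = (n + g + δ)·k.
Since y* = [s/(n + g + δ)]^(α/(1−α)), we have s/(n + g + δ) = (y*)^((1−α)/α) = 1.54^3 = 3.6523.
Therefore s = 3.6523 × (n + g + δ) = 3.6523 × 0.118 = 0.4310.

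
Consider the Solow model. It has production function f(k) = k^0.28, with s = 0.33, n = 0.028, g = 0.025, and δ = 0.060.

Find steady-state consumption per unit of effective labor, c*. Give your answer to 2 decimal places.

At the steady state, Δk = 0, so s·k^α = (n + g + δ)·k.
Dividing both sides by k: k^(1−α) = s / (n + g + δ).
k^0.72 = 0.33 / (0.028 + 0.025 + 0.060) = 0.33 / 0.113 = 2.9204
k* = 2.9204^(1/0.72) ≈ 4.4304
y* = (k*)^α = 4.4304^0.28 ≈ 1.5171
c* = (1 − s)·y* = (1 − 0.33) × 1.5171 ≈ 1.0165

c* = 1.02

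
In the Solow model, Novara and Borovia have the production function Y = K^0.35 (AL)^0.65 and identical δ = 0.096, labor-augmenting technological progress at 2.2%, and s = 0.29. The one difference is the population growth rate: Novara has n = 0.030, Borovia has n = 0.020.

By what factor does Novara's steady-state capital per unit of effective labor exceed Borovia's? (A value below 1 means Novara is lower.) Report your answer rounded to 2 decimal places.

Steady-state k* = [s/(n + g + δ)]^(1/(1−α)), so the ratio is [ (s_N/(n + g + δ)_N) / (s_B/(n + g + δ)_B) ]^1.5385.
s_N/(n + g + δ)_N = 0.29/0.148 = 1.9595; s_B/(n + g + δ)_B = 0.29/0.138 = 2.1014.
Ratio = (1.9595/2.1014)^1.5385 = 0.9325^1.5385 ≈ 0.8981

k*_N / k*_B ≈ 0.90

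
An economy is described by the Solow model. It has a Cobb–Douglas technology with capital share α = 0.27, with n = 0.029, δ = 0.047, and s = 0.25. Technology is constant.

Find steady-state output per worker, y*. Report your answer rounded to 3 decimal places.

y* ≈ 1.553

In steady state, investment equals break-even investment: s·k^α = (n + δ)·k.
Dividing both sides by k: k^(1−α) = s / (n + δ).
k^0.73 = 0.25 / (0.029 + 0.047) = 0.25 / 0.076 = 3.2895
k* = 3.2895^(1/0.73) ≈ 5.1097
y* = (k*)^α = 5.1097^0.27 ≈ 1.5533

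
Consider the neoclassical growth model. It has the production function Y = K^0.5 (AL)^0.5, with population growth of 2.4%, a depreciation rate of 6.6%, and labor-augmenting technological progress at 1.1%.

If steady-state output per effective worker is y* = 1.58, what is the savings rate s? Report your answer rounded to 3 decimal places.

s ≈ 0.160

In steady state, investment equals break-even investment: s·k^α = (n + g + δ)·k.
Since y* = [s/(n + g + δ)]^(α/(1−α)), we have s/(n + g + δ) = (y*)^((1−α)/α) = 1.58^1 = 1.5800.
Therefore s = 1.5800 × (n + g + δ) = 1.5800 × 0.101 = 0.1596.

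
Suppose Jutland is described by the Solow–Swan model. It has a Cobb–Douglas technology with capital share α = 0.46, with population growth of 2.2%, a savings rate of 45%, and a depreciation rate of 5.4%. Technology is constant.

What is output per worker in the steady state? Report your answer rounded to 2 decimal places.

In steady state, investment equals break-even investment: s·k^α = (n + δ)·k.
Rearranging, k^(1−α) = s / (n + δ).
k^0.54 = 0.45 / (0.022 + 0.054) = 0.45 / 0.076 = 5.9211
k* = 5.9211^(1/0.54) ≈ 26.9386
y* = (k*)^α = 26.9386^0.46 ≈ 4.5496

y* = 4.55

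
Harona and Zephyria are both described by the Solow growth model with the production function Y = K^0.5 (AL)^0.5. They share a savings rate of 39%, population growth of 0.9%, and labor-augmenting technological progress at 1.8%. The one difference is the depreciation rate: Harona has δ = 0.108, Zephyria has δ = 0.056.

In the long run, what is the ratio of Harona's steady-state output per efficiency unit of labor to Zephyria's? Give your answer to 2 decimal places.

y*_H / y*_Z ≈ 0.61

Steady-state y* = [s/(n + g + δ)]^(α/(1−α)), so the ratio is [ (s_H/(n + g + δ)_H) / (s_Z/(n + g + δ)_Z) ]^1.
s_H/(n + g + δ)_H = 0.39/0.135 = 2.8889; s_Z/(n + g + δ)_Z = 0.39/0.083 = 4.6988.
Ratio = (2.8889/4.6988)^1 = 0.6148^1 ≈ 0.6148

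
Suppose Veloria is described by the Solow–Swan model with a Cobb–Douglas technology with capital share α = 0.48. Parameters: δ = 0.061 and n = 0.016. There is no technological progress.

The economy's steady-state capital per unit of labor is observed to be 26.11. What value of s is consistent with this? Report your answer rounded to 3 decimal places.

Steady state requires s·f(k) = (n + δ)·k, i.e. s·k^α = (n + δ)·k.
So s / (n + δ) = (k*)^(1−α) = 26.11^0.52 = 5.4543.
Therefore s = 5.4543 × (n + δ) = 5.4543 × 0.077 = 0.4200.

s ≈ 0.420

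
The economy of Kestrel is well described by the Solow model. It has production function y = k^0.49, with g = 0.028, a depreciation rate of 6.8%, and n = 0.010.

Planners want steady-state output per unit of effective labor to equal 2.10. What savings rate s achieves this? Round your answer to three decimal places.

s ≈ 0.229

In steady state, investment equals break-even investment: s·k^α = (n + g + δ)·k.
Since y* = [s/(n + g + δ)]^(α/(1−α)), we have s/(n + g + δ) = (y*)^((1−α)/α) = 2.10^1.0408 = 2.1645.
Therefore s = 2.1645 × (n + g + δ) = 2.1645 × 0.106 = 0.2294.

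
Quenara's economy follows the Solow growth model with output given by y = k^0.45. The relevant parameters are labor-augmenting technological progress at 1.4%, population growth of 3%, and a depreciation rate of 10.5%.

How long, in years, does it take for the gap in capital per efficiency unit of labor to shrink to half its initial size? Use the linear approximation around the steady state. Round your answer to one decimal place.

half-life ≈ 8.5 years

Near the steady state the convergence rate is λ = (1 − α)(n + g + δ).
λ = (1 − 0.45) × 0.149 = 0.55 × 0.149 = 0.08195
Half-life = ln 2 / λ = 0.6931 / 0.08195 ≈ 8.46 years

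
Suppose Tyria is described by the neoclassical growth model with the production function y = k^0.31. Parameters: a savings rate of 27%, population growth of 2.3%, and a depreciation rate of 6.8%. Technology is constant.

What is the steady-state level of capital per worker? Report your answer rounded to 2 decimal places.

Steady state requires s·f(k) = (n + δ)·k, i.e. s·k^α = (n + δ)·k.
Dividing both sides by k: k^(1−α) = s / (n + δ).
k^0.69 = 0.27 / (0.023 + 0.068) = 0.27 / 0.091 = 2.9670
k* = 2.9670^(1/0.69) ≈ 4.8364

k* ≈ 4.84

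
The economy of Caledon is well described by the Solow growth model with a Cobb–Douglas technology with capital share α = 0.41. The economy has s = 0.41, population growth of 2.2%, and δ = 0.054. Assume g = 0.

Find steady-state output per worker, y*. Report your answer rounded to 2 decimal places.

y* ≈ 3.23

In steady state, investment equals break-even investment: s·k^α = (n + δ)·k.
Rearranging, k^(1−α) = s / (n + δ).
k^0.59 = 0.41 / (0.022 + 0.054) = 0.41 / 0.076 = 5.3947
k* = 5.3947^(1/0.59) ≈ 17.4029
y* = (k*)^α = 17.4029^0.41 ≈ 3.2259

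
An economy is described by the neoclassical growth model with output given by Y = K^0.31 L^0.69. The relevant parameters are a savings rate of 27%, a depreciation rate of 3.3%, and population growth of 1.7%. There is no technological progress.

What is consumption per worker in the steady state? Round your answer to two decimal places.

At the steady state, Δk = 0, so s·k^α = (n + δ)·k.
Rearranging, k^(1−α) = s / (n + δ).
k^0.69 = 0.27 / (0.017 + 0.033) = 0.27 / 0.050 = 5.4000
k* = 5.4000^(1/0.69) ≈ 11.5197
y* = (k*)^α = 11.5197^0.31 ≈ 2.1333
c* = (1 − s)·y* = (1 − 0.27) × 2.1333 ≈ 1.5573

c* ≈ 1.56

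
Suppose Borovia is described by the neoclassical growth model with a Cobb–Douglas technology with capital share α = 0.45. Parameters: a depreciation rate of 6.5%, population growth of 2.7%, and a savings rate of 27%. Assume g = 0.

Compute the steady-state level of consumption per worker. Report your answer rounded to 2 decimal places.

At the steady state, Δk = 0, so s·k^α = (n + δ)·k.
Rearranging, k^(1−α) = s / (n + δ).
k^0.55 = 0.27 / (0.027 + 0.065) = 0.27 / 0.092 = 2.9348
k* = 2.9348^(1/0.55) ≈ 7.0818
y* = (k*)^α = 7.0818^0.45 ≈ 2.4130
c* = (1 − s)·y* = (1 − 0.27) × 2.4130 ≈ 1.7615

c* = 1.76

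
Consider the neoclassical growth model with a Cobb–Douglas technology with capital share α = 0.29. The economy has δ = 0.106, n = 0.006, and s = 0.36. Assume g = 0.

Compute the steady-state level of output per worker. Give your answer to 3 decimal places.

y* ≈ 1.611

Steady state requires s·f(k) = (n + δ)·k, i.e. s·k^α = (n + δ)·k.
Dividing both sides by k: k^(1−α) = s / (n + δ).
k^0.71 = 0.36 / (0.006 + 0.106) = 0.36 / 0.112 = 3.2143
k* = 3.2143^(1/0.71) ≈ 5.1785
y* = (k*)^α = 5.1785^0.29 ≈ 1.6111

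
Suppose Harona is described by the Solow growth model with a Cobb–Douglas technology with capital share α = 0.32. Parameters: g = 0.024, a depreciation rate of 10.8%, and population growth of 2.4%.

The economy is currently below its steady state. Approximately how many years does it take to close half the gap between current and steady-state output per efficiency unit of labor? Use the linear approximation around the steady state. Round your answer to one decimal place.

Near the steady state the convergence rate is λ = (1 − α)(n + g + δ).
λ = (1 − 0.32) × 0.156 = 0.68 × 0.156 = 0.10608
Half-life = ln 2 / λ = 0.6931 / 0.10608 ≈ 6.53 years

t_½ ≈ 6.5 years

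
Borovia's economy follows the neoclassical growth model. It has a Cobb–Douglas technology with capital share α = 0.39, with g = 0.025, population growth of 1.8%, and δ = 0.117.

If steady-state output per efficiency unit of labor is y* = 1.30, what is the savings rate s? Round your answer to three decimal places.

In steady state, investment equals break-even investment: s·k^α = (n + g + δ)·k.
Since y* = [s/(n + g + δ)]^(α/(1−α)), we have s/(n + g + δ) = (y*)^((1−α)/α) = 1.30^1.5641 = 1.5074.
Therefore s = 1.5074 × (n + g + δ) = 1.5074 × 0.160 = 0.2412.

s ≈ 0.241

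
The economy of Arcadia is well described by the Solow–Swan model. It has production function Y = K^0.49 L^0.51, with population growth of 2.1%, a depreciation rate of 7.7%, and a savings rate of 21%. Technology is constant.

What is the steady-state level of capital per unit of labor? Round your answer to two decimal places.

At the steady state, Δk = 0, so s·k^α = (n + δ)·k.
Rearranging, k^(1−α) = s / (n + δ).
k^0.51 = 0.21 / (0.021 + 0.077) = 0.21 / 0.098 = 2.1429
k* = 2.1429^(1/0.51) ≈ 4.4568

k* ≈ 4.46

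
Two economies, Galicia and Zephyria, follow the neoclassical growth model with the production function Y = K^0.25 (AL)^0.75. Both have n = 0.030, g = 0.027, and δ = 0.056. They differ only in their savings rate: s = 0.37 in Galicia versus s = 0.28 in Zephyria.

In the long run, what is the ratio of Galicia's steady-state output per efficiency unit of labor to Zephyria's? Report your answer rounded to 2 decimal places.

ratio ≈ 1.10

Steady-state y* = [s/(n + g + δ)]^(α/(1−α)), so the ratio is [ (s_G/(n + g + δ)_G) / (s_Z/(n + g + δ)_Z) ]^0.3333.
s_G/(n + g + δ)_G = 0.37/0.113 = 3.2743; s_Z/(n + g + δ)_Z = 0.28/0.113 = 2.4779.
Ratio = (3.2743/2.4779)^0.3333 = 1.3214^0.3333 ≈ 1.0973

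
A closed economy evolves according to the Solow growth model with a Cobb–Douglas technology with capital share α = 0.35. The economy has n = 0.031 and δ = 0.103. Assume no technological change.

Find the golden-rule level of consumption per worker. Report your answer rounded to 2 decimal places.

At the golden rule, f'(k) = n + δ, so α·k^(α−1) = n + δ and k_gold = (α/(n + δ))^(1/(1−α)).
k_gold = (0.35/0.134)^(1/0.65) = 2.6119^1.5385 ≈ 4.3801
c_gold = f(k_gold) − (n + δ)·k_gold = 1.6769 − 0.134×4.3801 ≈ 1.0900

c_gold ≈ 1.09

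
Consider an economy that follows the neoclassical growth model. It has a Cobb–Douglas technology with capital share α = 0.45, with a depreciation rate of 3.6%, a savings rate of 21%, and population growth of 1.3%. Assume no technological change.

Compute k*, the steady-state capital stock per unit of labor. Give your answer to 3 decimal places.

k* ≈ 14.097

At the steady state, Δk = 0, so s·k^α = (n + δ)·k.
Dividing both sides by k: k^(1−α) = s / (n + δ).
k^0.55 = 0.21 / (0.013 + 0.036) = 0.21 / 0.049 = 4.2857
k* = 4.2857^(1/0.55) ≈ 14.0971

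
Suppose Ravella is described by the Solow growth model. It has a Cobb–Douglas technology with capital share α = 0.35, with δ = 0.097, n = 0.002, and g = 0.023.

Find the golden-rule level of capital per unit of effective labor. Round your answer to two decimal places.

The golden rule sets f'(k) = n + g + δ, i.e. α·k^(α−1) = n + g + δ.
So k^(1−α) = α / (n + g + δ) = 0.35 / 0.122 = 2.8689.
k_gold = 2.8689^(1/0.65) ≈ 5.0603

k_gold ≈ 5.06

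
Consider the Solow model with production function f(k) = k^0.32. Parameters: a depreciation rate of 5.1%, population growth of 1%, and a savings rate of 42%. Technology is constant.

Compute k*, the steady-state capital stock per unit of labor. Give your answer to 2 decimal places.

k* ≈ 17.07

In steady state, investment equals break-even investment: s·k^α = (n + δ)·k.
Dividing both sides by k: k^(1−α) = s / (n + δ).
k^0.68 = 0.42 / (0.010 + 0.051) = 0.42 / 0.061 = 6.8852
k* = 6.8852^(1/0.68) ≈ 17.0699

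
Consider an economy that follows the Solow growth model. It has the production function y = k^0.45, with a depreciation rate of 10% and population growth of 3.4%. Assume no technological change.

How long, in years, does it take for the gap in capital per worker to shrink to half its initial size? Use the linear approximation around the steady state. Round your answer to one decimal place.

t_½ ≈ 9.4 years

Near the steady state the convergence rate is λ = (1 − α)(n + δ).
λ = (1 − 0.45) × 0.134 = 0.55 × 0.134 = 0.0737
Half-life = ln 2 / λ = 0.6931 / 0.0737 ≈ 9.40 years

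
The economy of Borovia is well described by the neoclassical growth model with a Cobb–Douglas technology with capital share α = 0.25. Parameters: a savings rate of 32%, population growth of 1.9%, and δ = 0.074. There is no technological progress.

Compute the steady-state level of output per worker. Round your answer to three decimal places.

In steady state, investment equals break-even investment: s·k^α = (n + δ)·k.
Rearranging, k^(1−α) = s / (n + δ).
k^0.75 = 0.32 / (0.019 + 0.074) = 0.32 / 0.093 = 3.4409
k* = 3.4409^(1/0.75) ≈ 5.1947
y* = (k*)^α = 5.1947^0.25 ≈ 1.5097

y* ≈ 1.510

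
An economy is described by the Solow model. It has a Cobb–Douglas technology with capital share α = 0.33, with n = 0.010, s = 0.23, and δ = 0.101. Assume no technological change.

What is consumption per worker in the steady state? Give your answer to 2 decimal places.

At the steady state, Δk = 0, so s·k^α = (n + δ)·k.
Dividing both sides by k: k^(1−α) = s / (n + δ).
k^0.67 = 0.23 / (0.010 + 0.101) = 0.23 / 0.111 = 2.0721
k* = 2.0721^(1/0.67) ≈ 2.9666
y* = (k*)^α = 2.9666^0.33 ≈ 1.4317
c* = (1 − s)·y* = (1 − 0.23) × 1.4317 ≈ 1.1024

c* ≈ 1.10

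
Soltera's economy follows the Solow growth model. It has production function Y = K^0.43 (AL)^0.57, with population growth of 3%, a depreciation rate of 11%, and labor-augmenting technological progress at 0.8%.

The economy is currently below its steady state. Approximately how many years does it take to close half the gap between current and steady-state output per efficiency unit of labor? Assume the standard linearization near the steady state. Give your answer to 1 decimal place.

Near the steady state the convergence rate is λ = (1 − α)(n + g + δ).
λ = (1 − 0.43) × 0.148 = 0.57 × 0.148 = 0.08436
Half-life = ln 2 / λ = 0.6931 / 0.08436 ≈ 8.22 years

about 8.2 years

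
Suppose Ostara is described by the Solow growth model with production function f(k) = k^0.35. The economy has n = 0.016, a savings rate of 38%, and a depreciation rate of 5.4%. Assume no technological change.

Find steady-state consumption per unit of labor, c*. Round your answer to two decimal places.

Steady state requires s·f(k) = (n + δ)·k, i.e. s·k^α = (n + δ)·k.
Dividing both sides by k: k^(1−α) = s / (n + δ).
k^0.65 = 0.38 / (0.016 + 0.054) = 0.38 / 0.070 = 5.4286
k* = 5.4286^(1/0.65) ≈ 13.4986
y* = (k*)^α = 13.4986^0.35 ≈ 2.4866
c* = (1 − s)·y* = (1 − 0.38) × 2.4866 ≈ 1.5417

c* ≈ 1.54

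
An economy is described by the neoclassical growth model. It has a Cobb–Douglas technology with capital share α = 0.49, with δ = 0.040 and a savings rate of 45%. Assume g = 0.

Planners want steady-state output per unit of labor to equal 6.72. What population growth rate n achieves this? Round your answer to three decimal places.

Steady state requires s·f(k) = (n + δ)·k, i.e. s·k^α = (n + δ)·k.
Since y* = [s/(n + δ)]^(α/(1−α)), we have s/(n + δ) = (y*)^((1−α)/α) = 6.72^1.0408 = 7.2632.
Therefore n + δ = s / 7.2632 = 0.45 / 7.2632 = 0.0620, so n = 0.0620 − 0.040 = 0.0220.

n ≈ 0.022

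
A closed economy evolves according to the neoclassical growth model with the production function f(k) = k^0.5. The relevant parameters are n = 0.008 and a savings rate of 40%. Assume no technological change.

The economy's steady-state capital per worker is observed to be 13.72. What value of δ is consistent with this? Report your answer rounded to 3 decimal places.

δ ≈ 0.100

Steady state requires s·f(k) = (n + δ)·k, i.e. s·k^α = (n + δ)·k.
So s / (n + δ) = (k*)^(1−α) = 13.72^0.5 = 3.7041.
Therefore n + δ = s / 3.7041 = 0.40 / 3.7041 = 0.1080, so δ = 0.1080 − 0.008 = 0.1000.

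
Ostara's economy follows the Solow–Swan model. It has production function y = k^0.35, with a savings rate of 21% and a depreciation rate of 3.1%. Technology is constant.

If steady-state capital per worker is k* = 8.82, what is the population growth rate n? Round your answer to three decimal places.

n ≈ 0.020

In steady state, investment equals break-even investment: s·k^α = (n + δ)·k.
So s / (n + δ) = (k*)^(1−α) = 8.82^0.65 = 4.1168.
Therefore n + δ = s / 4.1168 = 0.21 / 4.1168 = 0.0510, so n = 0.0510 − 0.031 = 0.0200.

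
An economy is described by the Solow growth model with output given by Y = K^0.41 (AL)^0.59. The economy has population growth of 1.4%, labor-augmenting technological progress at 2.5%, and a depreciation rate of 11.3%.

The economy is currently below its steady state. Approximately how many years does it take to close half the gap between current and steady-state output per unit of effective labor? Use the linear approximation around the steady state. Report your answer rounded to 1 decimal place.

about 7.7 years

Near the steady state the convergence rate is λ = (1 − α)(n + g + δ).
λ = (1 − 0.41) × 0.152 = 0.59 × 0.152 = 0.08968
Half-life = ln 2 / λ = 0.6931 / 0.08968 ≈ 7.73 years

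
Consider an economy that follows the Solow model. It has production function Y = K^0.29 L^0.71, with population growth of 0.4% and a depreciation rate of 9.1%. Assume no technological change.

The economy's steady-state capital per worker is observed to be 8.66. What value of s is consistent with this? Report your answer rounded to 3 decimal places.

In steady state, investment equals break-even investment: s·k^α = (n + δ)·k.
So s / (n + δ) = (k*)^(1−α) = 8.66^0.71 = 4.6306.
Therefore s = 4.6306 × (n + δ) = 4.6306 × 0.095 = 0.4399.

s ≈ 0.440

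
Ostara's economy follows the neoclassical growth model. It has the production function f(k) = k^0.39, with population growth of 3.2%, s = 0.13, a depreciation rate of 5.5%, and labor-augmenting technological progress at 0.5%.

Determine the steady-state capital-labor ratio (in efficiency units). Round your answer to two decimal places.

k* ≈ 1.76

Steady state requires s·f(k) = (n + g + δ)·k, i.e. s·k^α = (n + g + δ)·k.
Rearranging, k^(1−α) = s / (n + g + δ).
k^0.61 = 0.13 / (0.032 + 0.005 + 0.055) = 0.13 / 0.092 = 1.4130
k* = 1.4130^(1/0.61) ≈ 1.7625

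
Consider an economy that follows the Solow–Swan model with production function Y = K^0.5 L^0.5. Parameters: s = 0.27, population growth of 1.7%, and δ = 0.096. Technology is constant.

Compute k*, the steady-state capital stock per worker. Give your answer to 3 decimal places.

In steady state, investment equals break-even investment: s·k^α = (n + δ)·k.
Dividing both sides by k: k^(1−α) = s / (n + δ).
k^0.5 = 0.27 / (0.017 + 0.096) = 0.27 / 0.113 = 2.3894
k* = 2.3894^(1/0.5) ≈ 5.7092

k* ≈ 5.709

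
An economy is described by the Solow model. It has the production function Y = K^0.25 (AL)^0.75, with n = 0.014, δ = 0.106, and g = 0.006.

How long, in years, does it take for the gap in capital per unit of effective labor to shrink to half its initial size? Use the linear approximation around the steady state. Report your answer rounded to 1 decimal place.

half-life ≈ 7.3 years

Near the steady state the convergence rate is λ = (1 − α)(n + g + δ).
λ = (1 − 0.25) × 0.126 = 0.75 × 0.126 = 0.0945
Half-life = ln 2 / λ = 0.6931 / 0.0945 ≈ 7.33 years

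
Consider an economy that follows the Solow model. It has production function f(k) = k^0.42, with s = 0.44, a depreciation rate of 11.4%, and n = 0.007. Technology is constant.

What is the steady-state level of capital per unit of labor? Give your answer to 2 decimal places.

In steady state, investment equals break-even investment: s·k^α = (n + δ)·k.
Rearranging, k^(1−α) = s / (n + δ).
k^0.58 = 0.44 / (0.007 + 0.114) = 0.44 / 0.121 = 3.6364
k* = 3.6364^(1/0.58) ≈ 9.2614

k* = 9.26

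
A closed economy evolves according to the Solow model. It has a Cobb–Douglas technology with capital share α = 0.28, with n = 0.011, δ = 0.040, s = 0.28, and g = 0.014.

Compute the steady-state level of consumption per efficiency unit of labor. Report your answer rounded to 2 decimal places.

At the steady state, Δk = 0, so s·k^α = (n + g + δ)·k.
Rearranging, k^(1−α) = s / (n + g + δ).
k^0.72 = 0.28 / (0.011 + 0.014 + 0.040) = 0.28 / 0.065 = 4.3077
k* = 4.3077^(1/0.72) ≈ 7.6015
y* = (k*)^α = 7.6015^0.28 ≈ 1.7646
c* = (1 − s)·y* = (1 − 0.28) × 1.7646 ≈ 1.2705

c* = 1.27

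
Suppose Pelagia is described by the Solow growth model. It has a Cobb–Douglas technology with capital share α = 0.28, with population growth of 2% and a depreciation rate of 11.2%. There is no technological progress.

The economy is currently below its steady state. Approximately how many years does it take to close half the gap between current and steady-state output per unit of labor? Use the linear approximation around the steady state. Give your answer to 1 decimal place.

Near the steady state the convergence rate is λ = (1 − α)(n + δ).
λ = (1 − 0.28) × 0.132 = 0.72 × 0.132 = 0.09504
Half-life = ln 2 / λ = 0.6931 / 0.09504 ≈ 7.29 years

half-life ≈ 7.3 years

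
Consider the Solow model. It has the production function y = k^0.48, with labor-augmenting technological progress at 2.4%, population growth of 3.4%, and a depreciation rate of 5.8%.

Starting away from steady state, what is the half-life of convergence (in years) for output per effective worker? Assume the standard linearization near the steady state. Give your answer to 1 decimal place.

about 11.5 years

Near the steady state the convergence rate is λ = (1 − α)(n + g + δ).
λ = (1 − 0.48) × 0.116 = 0.52 × 0.116 = 0.06032
Half-life = ln 2 / λ = 0.6931 / 0.06032 ≈ 11.49 years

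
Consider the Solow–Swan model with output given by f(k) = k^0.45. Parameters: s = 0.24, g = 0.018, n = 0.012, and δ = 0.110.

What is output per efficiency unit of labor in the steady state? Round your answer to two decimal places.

y* = 1.55

In steady state, investment equals break-even investment: s·k^α = (n + g + δ)·k.
Dividing both sides by k: k^(1−α) = s / (n + g + δ).
k^0.55 = 0.24 / (0.012 + 0.018 + 0.110) = 0.24 / 0.140 = 1.7143
k* = 1.7143^(1/0.55) ≈ 2.6645
y* = (k*)^α = 2.6645^0.45 ≈ 1.5543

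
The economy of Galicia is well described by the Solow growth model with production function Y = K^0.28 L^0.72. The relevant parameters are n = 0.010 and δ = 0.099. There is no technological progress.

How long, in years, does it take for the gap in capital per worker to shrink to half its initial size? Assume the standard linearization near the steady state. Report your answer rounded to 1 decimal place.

Near the steady state the convergence rate is λ = (1 − α)(n + δ).
λ = (1 − 0.28) × 0.109 = 0.72 × 0.109 = 0.07848
Half-life = ln 2 / λ = 0.6931 / 0.07848 ≈ 8.83 years

half-life ≈ 8.8 years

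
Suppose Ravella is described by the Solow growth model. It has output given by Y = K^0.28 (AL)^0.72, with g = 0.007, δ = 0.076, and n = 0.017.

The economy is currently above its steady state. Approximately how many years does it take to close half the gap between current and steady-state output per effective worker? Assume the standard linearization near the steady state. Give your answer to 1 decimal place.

t_½ ≈ 9.6 years

Near the steady state the convergence rate is λ = (1 − α)(n + g + δ).
λ = (1 − 0.28) × 0.100 = 0.72 × 0.100 = 0.0720
Half-life = ln 2 / λ = 0.6931 / 0.0720 ≈ 9.63 years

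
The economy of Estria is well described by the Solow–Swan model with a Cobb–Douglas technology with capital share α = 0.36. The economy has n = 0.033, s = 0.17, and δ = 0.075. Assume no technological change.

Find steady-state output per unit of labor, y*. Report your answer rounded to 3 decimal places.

y* ≈ 1.291

Steady state requires s·f(k) = (n + δ)·k, i.e. s·k^α = (n + δ)·k.
Rearranging, k^(1−α) = s / (n + δ).
k^0.64 = 0.17 / (0.033 + 0.075) = 0.17 / 0.108 = 1.5741
k* = 1.5741^(1/0.64) ≈ 2.0317
y* = (k*)^α = 2.0317^0.36 ≈ 1.2907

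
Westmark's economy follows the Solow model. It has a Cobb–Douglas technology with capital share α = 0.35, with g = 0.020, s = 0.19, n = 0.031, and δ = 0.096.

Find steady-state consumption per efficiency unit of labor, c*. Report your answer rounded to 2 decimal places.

Steady state requires s·f(k) = (n + g + δ)·k, i.e. s·k^α = (n + g + δ)·k.
Rearranging, k^(1−α) = s / (n + g + δ).
k^0.65 = 0.19 / (0.031 + 0.020 + 0.096) = 0.19 / 0.147 = 1.2925
k* = 1.2925^(1/0.65) ≈ 1.4840
y* = (k*)^α = 1.4840^0.35 ≈ 1.1482
c* = (1 − s)·y* = (1 − 0.19) × 1.1482 ≈ 0.9300

c* = 0.93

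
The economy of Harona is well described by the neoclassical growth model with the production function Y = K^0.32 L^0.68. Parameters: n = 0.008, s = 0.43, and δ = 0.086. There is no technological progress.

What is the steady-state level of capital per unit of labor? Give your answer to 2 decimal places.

Steady state requires s·f(k) = (n + δ)·k, i.e. s·k^α = (n + δ)·k.
Dividing both sides by k: k^(1−α) = s / (n + δ).
k^0.68 = 0.43 / (0.008 + 0.086) = 0.43 / 0.094 = 4.5745
k* = 4.5745^(1/0.68) ≈ 9.3561

k* = 9.36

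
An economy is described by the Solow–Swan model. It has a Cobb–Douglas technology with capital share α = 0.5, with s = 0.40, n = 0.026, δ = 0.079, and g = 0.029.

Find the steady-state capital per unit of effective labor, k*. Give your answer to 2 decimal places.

k* ≈ 8.91

At the steady state, Δk = 0, so s·k^α = (n + g + δ)·k.
Rearranging, k^(1−α) = s / (n + g + δ).
k^0.5 = 0.40 / (0.026 + 0.029 + 0.079) = 0.40 / 0.134 = 2.9851
k* = 2.9851^(1/0.5) ≈ 8.9108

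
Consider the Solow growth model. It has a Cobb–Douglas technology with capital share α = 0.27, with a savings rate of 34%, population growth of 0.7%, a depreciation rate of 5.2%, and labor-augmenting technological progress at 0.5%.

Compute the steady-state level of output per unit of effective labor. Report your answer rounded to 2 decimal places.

At the steady state, Δk = 0, so s·k^α = (n + g + δ)·k.
Dividing both sides by k: k^(1−α) = s / (n + g + δ).
k^0.73 = 0.34 / (0.007 + 0.005 + 0.052) = 0.34 / 0.064 = 5.3125
k* = 5.3125^(1/0.73) ≈ 9.8528
y* = (k*)^α = 9.8528^0.27 ≈ 1.8546

y* ≈ 1.85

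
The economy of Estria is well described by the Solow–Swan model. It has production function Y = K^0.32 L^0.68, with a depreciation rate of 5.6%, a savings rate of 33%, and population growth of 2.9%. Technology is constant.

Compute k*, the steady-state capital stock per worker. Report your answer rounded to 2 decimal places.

k* = 7.35

In steady state, investment equals break-even investment: s·k^α = (n + δ)·k.
Rearranging, k^(1−α) = s / (n + δ).
k^0.68 = 0.33 / (0.029 + 0.056) = 0.33 / 0.085 = 3.8824
k* = 3.8824^(1/0.68) ≈ 7.3506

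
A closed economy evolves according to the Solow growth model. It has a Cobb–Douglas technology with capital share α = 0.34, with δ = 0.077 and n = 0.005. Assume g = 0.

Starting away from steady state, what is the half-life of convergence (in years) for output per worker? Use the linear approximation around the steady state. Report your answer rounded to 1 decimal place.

Near the steady state the convergence rate is λ = (1 − α)(n + δ).
λ = (1 − 0.34) × 0.082 = 0.66 × 0.082 = 0.05412
Half-life = ln 2 / λ = 0.6931 / 0.05412 ≈ 12.81 years

half-life ≈ 12.8 years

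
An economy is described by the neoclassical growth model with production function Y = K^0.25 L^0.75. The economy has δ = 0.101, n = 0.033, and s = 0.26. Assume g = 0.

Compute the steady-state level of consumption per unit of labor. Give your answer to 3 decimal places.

At the steady state, Δk = 0, so s·k^α = (n + δ)·k.
Dividing both sides by k: k^(1−α) = s / (n + δ).
k^0.75 = 0.26 / (0.033 + 0.101) = 0.26 / 0.134 = 1.9403
k* = 1.9403^(1/0.75) ≈ 2.4201
y* = (k*)^α = 2.4201^0.25 ≈ 1.2473
c* = (1 − s)·y* = (1 − 0.26) × 1.2473 ≈ 0.9230

c* ≈ 0.923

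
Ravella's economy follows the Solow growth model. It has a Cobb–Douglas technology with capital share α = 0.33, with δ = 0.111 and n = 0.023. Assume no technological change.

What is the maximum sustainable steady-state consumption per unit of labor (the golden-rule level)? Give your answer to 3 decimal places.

At the golden rule, f'(k) = n + δ, so α·k^(α−1) = n + δ and k_gold = (α/(n + δ))^(1/(1−α)).
k_gold = (0.33/0.134)^(1/0.67) = 2.4627^1.4925 ≈ 3.8387
c_gold = f(k_gold) − (n + δ)·k_gold = 1.5588 − 0.134×3.8387 ≈ 1.0444

c_gold ≈ 1.044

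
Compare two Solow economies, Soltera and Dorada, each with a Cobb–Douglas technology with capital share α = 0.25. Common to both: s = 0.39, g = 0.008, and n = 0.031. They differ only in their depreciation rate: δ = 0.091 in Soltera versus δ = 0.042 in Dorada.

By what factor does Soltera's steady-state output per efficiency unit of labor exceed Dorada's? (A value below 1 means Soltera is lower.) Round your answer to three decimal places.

Steady-state y* = [s/(n + g + δ)]^(α/(1−α)), so the ratio is [ (s_S/(n + g + δ)_S) / (s_D/(n + g + δ)_D) ]^0.3333.
s_S/(n + g + δ)_S = 0.39/0.130 = 3.0000; s_D/(n + g + δ)_D = 0.39/0.081 = 4.8148.
Ratio = (3.0000/4.8148)^0.3333 = 0.6231^0.3333 ≈ 0.8541

ratio ≈ 0.854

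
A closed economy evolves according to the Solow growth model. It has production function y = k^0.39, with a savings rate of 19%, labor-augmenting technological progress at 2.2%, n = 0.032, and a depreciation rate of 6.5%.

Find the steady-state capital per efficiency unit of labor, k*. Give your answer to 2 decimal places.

k* = 2.15

At the steady state, Δk = 0, so s·k^α = (n + g + δ)·k.
Dividing both sides by k: k^(1−α) = s / (n + g + δ).
k^0.61 = 0.19 / (0.032 + 0.022 + 0.065) = 0.19 / 0.119 = 1.5966
k* = 1.5966^(1/0.61) ≈ 2.1533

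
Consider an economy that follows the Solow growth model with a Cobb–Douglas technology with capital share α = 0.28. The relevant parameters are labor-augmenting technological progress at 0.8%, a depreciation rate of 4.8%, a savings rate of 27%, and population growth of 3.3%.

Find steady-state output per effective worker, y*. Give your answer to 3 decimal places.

y* = 1.540

At the steady state, Δk = 0, so s·k^α = (n + g + δ)·k.
Dividing both sides by k: k^(1−α) = s / (n + g + δ).
k^0.72 = 0.27 / (0.033 + 0.008 + 0.048) = 0.27 / 0.089 = 3.0337
k* = 3.0337^(1/0.72) ≈ 4.6710
y* = (k*)^α = 4.6710^0.28 ≈ 1.5397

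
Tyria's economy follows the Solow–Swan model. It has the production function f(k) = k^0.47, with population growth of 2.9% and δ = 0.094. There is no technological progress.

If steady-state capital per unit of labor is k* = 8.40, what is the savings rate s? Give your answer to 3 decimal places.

s ≈ 0.380

In steady state, investment equals break-even investment: s·k^α = (n + δ)·k.
So s / (n + δ) = (k*)^(1−α) = 8.40^0.53 = 3.0894.
Therefore s = 3.0894 × (n + δ) = 3.0894 × 0.123 = 0.3800.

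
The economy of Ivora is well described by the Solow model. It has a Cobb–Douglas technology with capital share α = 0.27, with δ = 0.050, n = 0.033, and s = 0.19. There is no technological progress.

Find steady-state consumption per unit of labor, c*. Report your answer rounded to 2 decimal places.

At the steady state, Δk = 0, so s·k^α = (n + δ)·k.
Dividing both sides by k: k^(1−α) = s / (n + δ).
k^0.73 = 0.19 / (0.033 + 0.050) = 0.19 / 0.083 = 2.2892
k* = 2.2892^(1/0.73) ≈ 3.1097
y* = (k*)^α = 3.1097^0.27 ≈ 1.3584
c* = (1 − s)·y* = (1 − 0.19) × 1.3584 ≈ 1.1003

c* ≈ 1.10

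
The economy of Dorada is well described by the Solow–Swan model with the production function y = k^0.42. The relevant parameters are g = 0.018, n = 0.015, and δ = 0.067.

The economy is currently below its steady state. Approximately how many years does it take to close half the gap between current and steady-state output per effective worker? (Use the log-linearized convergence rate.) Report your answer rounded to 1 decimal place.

t_½ ≈ 12.0 years

Near the steady state the convergence rate is λ = (1 − α)(n + g + δ).
λ = (1 − 0.42) × 0.100 = 0.58 × 0.100 = 0.0580
Half-life = ln 2 / λ = 0.6931 / 0.0580 ≈ 11.95 years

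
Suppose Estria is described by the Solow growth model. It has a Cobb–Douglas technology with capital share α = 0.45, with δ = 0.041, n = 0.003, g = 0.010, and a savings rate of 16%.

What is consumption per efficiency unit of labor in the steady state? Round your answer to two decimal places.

c* = 2.04

At the steady state, Δk = 0, so s·k^α = (n + g + δ)·k.
Rearranging, k^(1−α) = s / (n + g + δ).
k^0.55 = 0.16 / (0.003 + 0.010 + 0.041) = 0.16 / 0.054 = 2.9630
k* = 2.9630^(1/0.55) ≈ 7.2060
y* = (k*)^α = 7.2060^0.45 ≈ 2.4320
c* = (1 − s)·y* = (1 − 0.16) × 2.4320 ≈ 2.0429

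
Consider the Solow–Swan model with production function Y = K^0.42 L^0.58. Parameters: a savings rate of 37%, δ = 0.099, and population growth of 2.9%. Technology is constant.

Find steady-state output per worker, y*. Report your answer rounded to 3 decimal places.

Steady state requires s·f(k) = (n + δ)·k, i.e. s·k^α = (n + δ)·k.
Rearranging, k^(1−α) = s / (n + δ).
k^0.58 = 0.37 / (0.029 + 0.099) = 0.37 / 0.128 = 2.8906
k* = 2.8906^(1/0.58) ≈ 6.2346
y* = (k*)^α = 6.2346^0.42 ≈ 2.1568

y* = 2.157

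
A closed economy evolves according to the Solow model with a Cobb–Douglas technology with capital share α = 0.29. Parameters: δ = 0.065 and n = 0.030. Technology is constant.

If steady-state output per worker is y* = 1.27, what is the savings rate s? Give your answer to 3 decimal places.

s ≈ 0.171

In steady state, investment equals break-even investment: s·k^α = (n + δ)·k.
Since y* = [s/(n + δ)]^(α/(1−α)), we have s/(n + δ) = (y*)^((1−α)/α) = 1.27^2.4483 = 1.7953.
Therefore s = 1.7953 × (n + δ) = 1.7953 × 0.095 = 0.1706.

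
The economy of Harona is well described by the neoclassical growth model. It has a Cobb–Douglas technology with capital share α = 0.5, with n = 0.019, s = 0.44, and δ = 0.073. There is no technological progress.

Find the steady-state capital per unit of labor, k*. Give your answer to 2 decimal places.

k* ≈ 22.87

Steady state requires s·f(k) = (n + δ)·k, i.e. s·k^α = (n + δ)·k.
Rearranging, k^(1−α) = s / (n + δ).
k^0.5 = 0.44 / (0.019 + 0.073) = 0.44 / 0.092 = 4.7826
k* = 4.7826^(1/0.5) ≈ 22.8733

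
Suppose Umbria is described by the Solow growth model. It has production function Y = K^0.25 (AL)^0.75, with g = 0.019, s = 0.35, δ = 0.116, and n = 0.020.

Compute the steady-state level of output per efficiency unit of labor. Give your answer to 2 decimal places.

y* ≈ 1.31

In steady state, investment equals break-even investment: s·k^α = (n + g + δ)·k.
Dividing both sides by k: k^(1−α) = s / (n + g + δ).
k^0.75 = 0.35 / (0.020 + 0.019 + 0.116) = 0.35 / 0.155 = 2.2581
k* = 2.2581^(1/0.75) ≈ 2.9625
y* = (k*)^α = 2.9625^0.25 ≈ 1.3119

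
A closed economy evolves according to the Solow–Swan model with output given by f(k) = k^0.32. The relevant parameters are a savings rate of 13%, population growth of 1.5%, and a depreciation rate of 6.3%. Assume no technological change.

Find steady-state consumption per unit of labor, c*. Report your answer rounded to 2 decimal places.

c* = 1.11

Steady state requires s·f(k) = (n + δ)·k, i.e. s·k^α = (n + δ)·k.
Dividing both sides by k: k^(1−α) = s / (n + δ).
k^0.68 = 0.13 / (0.015 + 0.063) = 0.13 / 0.078 = 1.6667
k* = 1.6667^(1/0.68) ≈ 2.1196
y* = (k*)^α = 2.1196^0.32 ≈ 1.2717
c* = (1 − s)·y* = (1 − 0.13) × 1.2717 ≈ 1.1064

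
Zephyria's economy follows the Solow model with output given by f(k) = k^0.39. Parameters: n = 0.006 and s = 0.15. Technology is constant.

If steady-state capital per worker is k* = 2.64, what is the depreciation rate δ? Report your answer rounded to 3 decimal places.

δ ≈ 0.077

Steady state requires s·f(k) = (n + δ)·k, i.e. s·k^α = (n + δ)·k.
So s / (n + δ) = (k*)^(1−α) = 2.64^0.61 = 1.8079.
Therefore n + δ = s / 1.8079 = 0.15 / 1.8079 = 0.0830, so δ = 0.0830 − 0.006 = 0.0770.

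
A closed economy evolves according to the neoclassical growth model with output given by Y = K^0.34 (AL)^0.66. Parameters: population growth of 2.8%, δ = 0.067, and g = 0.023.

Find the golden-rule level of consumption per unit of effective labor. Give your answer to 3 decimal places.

At the golden rule, f'(k) = n + g + δ, so α·k^(α−1) = n + g + δ and k_gold = (α/(n + g + δ))^(1/(1−α)).
k_gold = (0.34/0.118)^(1/0.66) = 2.8814^1.5152 ≈ 4.9704
c_gold = f(k_gold) − (n + g + δ)·k_gold = 1.7249 − 0.118×4.9704 ≈ 1.1384

c_gold ≈ 1.138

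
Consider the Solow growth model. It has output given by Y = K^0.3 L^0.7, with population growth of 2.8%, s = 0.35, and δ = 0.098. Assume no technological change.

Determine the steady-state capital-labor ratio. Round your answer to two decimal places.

k* = 4.30

Steady state requires s·f(k) = (n + δ)·k, i.e. s·k^α = (n + δ)·k.
Dividing both sides by k: k^(1−α) = s / (n + δ).
k^0.7 = 0.35 / (0.028 + 0.098) = 0.35 / 0.126 = 2.7778
k* = 2.7778^(1/0.7) ≈ 4.3039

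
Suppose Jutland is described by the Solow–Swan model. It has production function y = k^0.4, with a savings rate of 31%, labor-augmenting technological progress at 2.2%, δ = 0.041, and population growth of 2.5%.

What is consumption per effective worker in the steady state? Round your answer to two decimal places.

At the steady state, Δk = 0, so s·k^α = (n + g + δ)·k.
Rearranging, k^(1−α) = s / (n + g + δ).
k^0.6 = 0.31 / (0.025 + 0.022 + 0.041) = 0.31 / 0.088 = 3.5227
k* = 3.5227^(1/0.6) ≈ 8.1557
y* = (k*)^α = 8.1557^0.4 ≈ 2.3152
c* = (1 − s)·y* = (1 − 0.31) × 2.3152 ≈ 1.5975

c* = 1.60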